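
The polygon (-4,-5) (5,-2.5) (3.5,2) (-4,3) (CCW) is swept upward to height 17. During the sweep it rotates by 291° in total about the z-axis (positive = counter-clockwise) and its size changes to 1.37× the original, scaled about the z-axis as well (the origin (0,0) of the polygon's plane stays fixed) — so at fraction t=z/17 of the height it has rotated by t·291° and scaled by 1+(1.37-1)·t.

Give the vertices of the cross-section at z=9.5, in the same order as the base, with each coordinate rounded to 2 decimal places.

Cross-section at z=9.5: (6.41,4.32) (-4.86,4.68) (-4.75,-1.04) (3.53,-4.90)

t = z/height = 9.5/17 = 0.558824
s = 1 + (scale-1)·z/height = 1 + (1.37-1)·9.5/17 = 1.206765
θ = twist·z/height = 291°·9.5/17 = 162.6176° = 2.838213 rad
cos θ = -0.954332, sin θ = 0.298747 (intermediates below are computed at full precision and shown rounded to 5 d.p.)
v1: (-4,-5) → rotate → (5.31106,3.57667) → ×s → (6.40920,4.31620) → (6.41,4.32)
v2: (5,-2.5) → rotate → (-4.02479,3.87957) → ×s → (-4.85698,4.68172) → (-4.86,4.68)
v3: (3.5,2) → rotate → (-3.93766,-0.86305) → ×s → (-4.75183,-1.04150) → (-4.75,-1.04)
v4: (-4,3) → rotate → (2.92109,-4.05798) → ×s → (3.52507,-4.89703) → (3.53,-4.90)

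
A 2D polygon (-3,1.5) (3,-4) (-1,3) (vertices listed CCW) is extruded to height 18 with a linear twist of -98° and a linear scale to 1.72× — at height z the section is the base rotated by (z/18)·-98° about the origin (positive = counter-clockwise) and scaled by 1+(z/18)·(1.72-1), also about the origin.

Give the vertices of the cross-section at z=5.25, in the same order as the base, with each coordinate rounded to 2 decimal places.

Cross-section at z=5.25: (-2.32,3.33) (0.87,-5.99) (0.67,3.77)

t = z/height = 5.25/18 = 0.291667
s = 1 + (scale-1)·z/height = 1 + (1.72-1)·5.25/18 = 1.210000
θ = twist·z/height = -98°·5.25/18 = -28.5833° = -0.498873 rad
cos θ = 0.878122, sin θ = -0.478436 (intermediates below are computed at full precision and shown rounded to 5 d.p.)
v1: (-3,1.5) → rotate → (-1.91671,2.75249) → ×s → (-2.31922,3.33052) → (-2.32,3.33)
v2: (3,-4) → rotate → (0.72062,-4.94780) → ×s → (0.87195,-5.98684) → (0.87,-5.99)
v3: (-1,3) → rotate → (0.55719,3.11280) → ×s → (0.67420,3.76649) → (0.67,3.77)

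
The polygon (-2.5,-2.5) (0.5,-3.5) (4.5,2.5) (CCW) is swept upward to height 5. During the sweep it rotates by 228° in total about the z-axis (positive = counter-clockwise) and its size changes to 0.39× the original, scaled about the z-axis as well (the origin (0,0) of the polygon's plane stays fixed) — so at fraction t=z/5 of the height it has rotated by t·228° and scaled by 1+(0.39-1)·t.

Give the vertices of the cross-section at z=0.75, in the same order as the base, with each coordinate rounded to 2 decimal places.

t = z/height = 0.75/5 = 0.15
s = 1 + (scale-1)·z/height = 1 + (0.39-1)·0.75/5 = 0.908500
θ = twist·z/height = 228°·0.75/5 = 34.2000° = 0.596903 rad
cos θ = 0.827081, sin θ = 0.562083 (intermediates below are computed at full precision and shown rounded to 5 d.p.)
v1: (-2.5,-2.5) → rotate → (-0.66249,-3.47291) → ×s → (-0.60187,-3.15514) → (-0.60,-3.16)
v2: (0.5,-3.5) → rotate → (2.38083,-2.61374) → ×s → (2.16299,-2.37458) → (2.16,-2.37)
v3: (4.5,2.5) → rotate → (2.31665,4.59708) → ×s → (2.10468,4.17644) → (2.10,4.18)

Cross-section at z=0.75: (-0.60,-3.16) (2.16,-2.37) (2.10,4.18)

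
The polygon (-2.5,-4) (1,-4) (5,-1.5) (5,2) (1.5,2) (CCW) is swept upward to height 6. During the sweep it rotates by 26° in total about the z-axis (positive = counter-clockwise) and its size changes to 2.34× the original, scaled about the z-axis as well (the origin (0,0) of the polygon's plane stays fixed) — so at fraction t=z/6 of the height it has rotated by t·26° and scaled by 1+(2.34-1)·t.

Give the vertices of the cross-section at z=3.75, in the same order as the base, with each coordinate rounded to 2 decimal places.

t = z/height = 3.75/6 = 0.625
s = 1 + (scale-1)·z/height = 1 + (2.34-1)·3.75/6 = 1.837500
θ = twist·z/height = 26°·3.75/6 = 16.2500° = 0.283616 rad
cos θ = 0.960050, sin θ = 0.279829 (intermediates below are computed at full precision and shown rounded to 5 d.p.)
v1: (-2.5,-4) → rotate → (-1.28081,-4.53977) → ×s → (-2.35349,-8.34183) → (-2.35,-8.34)
v2: (1,-4) → rotate → (2.07937,-3.56037) → ×s → (3.82083,-6.54218) → (3.82,-6.54)
v3: (5,-1.5) → rotate → (5.21999,-0.04093) → ×s → (9.59174,-0.07521) → (9.59,-0.08)
v4: (5,2) → rotate → (4.24059,3.31924) → ×s → (7.79209,6.09911) → (7.79,6.10)
v5: (1.5,2) → rotate → (0.88042,2.33984) → ×s → (1.61777,4.29946) → (1.62,4.30)

Cross-section at z=3.75: (-2.35,-8.34) (3.82,-6.54) (9.59,-0.08) (7.79,6.10) (1.62,4.30)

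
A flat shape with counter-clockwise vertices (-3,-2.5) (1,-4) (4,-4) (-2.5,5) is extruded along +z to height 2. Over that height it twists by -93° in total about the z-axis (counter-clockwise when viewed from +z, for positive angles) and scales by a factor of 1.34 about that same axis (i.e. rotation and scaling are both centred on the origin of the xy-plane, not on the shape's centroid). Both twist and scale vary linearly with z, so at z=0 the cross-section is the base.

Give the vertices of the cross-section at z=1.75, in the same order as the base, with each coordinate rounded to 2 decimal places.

t = z/height = 1.75/2 = 0.875
s = 1 + (scale-1)·z/height = 1 + (1.34-1)·1.75/2 = 1.297500
θ = twist·z/height = -93°·1.75/2 = -81.3750° = -1.420262 rad
cos θ = 0.149967, sin θ = -0.988691 (intermediates below are computed at full precision and shown rounded to 5 d.p.)
v1: (-3,-2.5) → rotate → (-2.92163,2.59116) → ×s → (-3.79081,3.36203) → (-3.79,3.36)
v2: (1,-4) → rotate → (-3.80480,-1.58856) → ×s → (-4.93672,-2.06115) → (-4.94,-2.06)
v3: (4,-4) → rotate → (-3.35490,-4.55463) → ×s → (-4.35298,-5.90963) → (-4.35,-5.91)
v4: (-2.5,5) → rotate → (4.56854,3.22156) → ×s → (5.92768,4.17998) → (5.93,4.18)

Cross-section at z=1.75: (-3.79,3.36) (-4.94,-2.06) (-4.35,-5.91) (5.93,4.18)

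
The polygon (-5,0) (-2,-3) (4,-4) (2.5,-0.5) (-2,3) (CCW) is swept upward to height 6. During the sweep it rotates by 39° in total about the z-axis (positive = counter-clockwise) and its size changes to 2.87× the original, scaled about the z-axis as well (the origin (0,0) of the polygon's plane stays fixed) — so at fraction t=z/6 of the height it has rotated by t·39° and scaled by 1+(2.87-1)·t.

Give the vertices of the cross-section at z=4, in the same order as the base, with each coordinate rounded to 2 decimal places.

Cross-section at z=4: (-10.10,-4.92) (-1.08,-8.03) (12.02,-4.14) (5.54,1.45) (-6.99,4.09)

t = z/height = 4/6 = 0.666667
s = 1 + (scale-1)·z/height = 1 + (2.87-1)·4/6 = 2.246667
θ = twist·z/height = 39°·4/6 = 26.0000° = 0.453786 rad
cos θ = 0.898794, sin θ = 0.438371 (intermediates below are computed at full precision and shown rounded to 5 d.p.)
v1: (-5,0) → rotate → (-4.49397,-2.19186) → ×s → (-10.09645,-4.92437) → (-10.10,-4.92)
v2: (-2,-3) → rotate → (-0.48247,-3.57312) → ×s → (-1.08396,-8.02762) → (-1.08,-8.03)
v3: (4,-4) → rotate → (5.34866,-1.84169) → ×s → (12.01666,-4.13767) → (12.02,-4.14)
v4: (2.5,-0.5) → rotate → (2.46617,0.64653) → ×s → (5.54066,1.45254) → (5.54,1.45)
v5: (-2,3) → rotate → (-3.11270,1.81964) → ×s → (-6.99320,4.08812) → (-6.99,4.09)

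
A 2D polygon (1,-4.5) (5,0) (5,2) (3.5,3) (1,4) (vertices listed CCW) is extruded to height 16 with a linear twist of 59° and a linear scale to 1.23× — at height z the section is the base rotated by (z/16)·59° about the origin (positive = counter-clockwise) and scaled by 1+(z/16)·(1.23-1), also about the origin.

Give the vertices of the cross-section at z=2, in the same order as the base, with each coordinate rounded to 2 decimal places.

t = z/height = 2/16 = 0.125
s = 1 + (scale-1)·z/height = 1 + (1.23-1)·2/16 = 1.028750
θ = twist·z/height = 59°·2/16 = 7.3750° = 0.128718 rad
cos θ = 0.991727, sin θ = 0.128363 (intermediates below are computed at full precision and shown rounded to 5 d.p.)
v1: (1,-4.5) → rotate → (1.56936,-4.33441) → ×s → (1.61448,-4.45902) → (1.61,-4.46)
v2: (5,0) → rotate → (4.95864,0.64181) → ×s → (5.10120,0.66027) → (5.10,0.66)
v3: (5,2) → rotate → (4.70191,2.62527) → ×s → (4.83709,2.70075) → (4.84,2.70)
v4: (3.5,3) → rotate → (3.08596,3.42445) → ×s → (3.17468,3.52290) → (3.17,3.52)
v5: (1,4) → rotate → (0.47828,4.09527) → ×s → (0.49203,4.21301) → (0.49,4.21)

Cross-section at z=2: (1.61,-4.46) (5.10,0.66) (4.84,2.70) (3.17,3.52) (0.49,4.21)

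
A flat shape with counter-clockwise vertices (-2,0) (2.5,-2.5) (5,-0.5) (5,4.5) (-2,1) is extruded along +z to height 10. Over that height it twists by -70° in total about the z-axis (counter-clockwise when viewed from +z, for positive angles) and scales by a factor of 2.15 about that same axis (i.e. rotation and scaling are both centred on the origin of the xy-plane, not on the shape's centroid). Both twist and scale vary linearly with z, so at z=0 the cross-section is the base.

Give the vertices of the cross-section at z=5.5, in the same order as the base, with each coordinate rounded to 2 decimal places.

t = z/height = 5.5/10 = 0.55
s = 1 + (scale-1)·z/height = 1 + (2.15-1)·5.5/10 = 1.632500
θ = twist·z/height = -70°·5.5/10 = -38.5000° = -0.671952 rad
cos θ = 0.782608, sin θ = -0.622515 (intermediates below are computed at full precision and shown rounded to 5 d.p.)
v1: (-2,0) → rotate → (-1.56522,1.24503) → ×s → (-2.55522,2.03251) → (-2.56,2.03)
v2: (2.5,-2.5) → rotate → (0.40023,-3.51281) → ×s → (0.65338,-5.73466) → (0.65,-5.73)
v3: (5,-0.5) → rotate → (3.60178,-3.50388) → ×s → (5.87991,-5.72008) → (5.88,-5.72)
v4: (5,4.5) → rotate → (6.71436,0.40916) → ×s → (10.96119,0.66796) → (10.96,0.67)
v5: (-2,1) → rotate → (-0.94270,2.02764) → ×s → (-1.53896,3.31012) → (-1.54,3.31)

Cross-section at z=5.5: (-2.56,2.03) (0.65,-5.73) (5.88,-5.72) (10.96,0.67) (-1.54,3.31)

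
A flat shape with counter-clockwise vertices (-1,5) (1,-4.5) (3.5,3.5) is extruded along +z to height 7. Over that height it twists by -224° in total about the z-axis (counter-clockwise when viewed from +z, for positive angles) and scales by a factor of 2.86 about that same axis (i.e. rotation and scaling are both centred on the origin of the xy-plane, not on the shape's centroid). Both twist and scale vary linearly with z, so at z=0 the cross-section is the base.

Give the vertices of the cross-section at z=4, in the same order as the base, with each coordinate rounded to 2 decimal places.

Cross-section at z=4: (9.40,-4.72) (-8.59,4.09) (1.24,-10.13)

t = z/height = 4/7 = 0.571429
s = 1 + (scale-1)·z/height = 1 + (2.86-1)·4/7 = 2.062857
θ = twist·z/height = -224°·4/7 = -128.0000° = -2.234021 rad
cos θ = -0.615661, sin θ = -0.788011 (intermediates below are computed at full precision and shown rounded to 5 d.p.)
v1: (-1,5) → rotate → (4.55572,-2.29030) → ×s → (9.39779,-4.72455) → (9.40,-4.72)
v2: (1,-4.5) → rotate → (-4.16171,1.98247) → ×s → (-8.58501,4.08954) → (-8.59,4.09)
v3: (3.5,3.5) → rotate → (0.60322,-4.91285) → ×s → (1.24436,-10.13451) → (1.24,-10.13)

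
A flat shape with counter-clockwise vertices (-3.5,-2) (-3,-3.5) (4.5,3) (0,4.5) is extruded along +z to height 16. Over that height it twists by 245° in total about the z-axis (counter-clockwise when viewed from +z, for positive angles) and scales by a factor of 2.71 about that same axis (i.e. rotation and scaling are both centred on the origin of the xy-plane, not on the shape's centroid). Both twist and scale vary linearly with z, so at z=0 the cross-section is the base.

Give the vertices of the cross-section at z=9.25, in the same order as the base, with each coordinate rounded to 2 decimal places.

Cross-section at z=9.25: (7.93,-1.20) (9.00,1.76) (-10.72,0.88) (-5.55,-7.02)

t = z/height = 9.25/16 = 0.578125
s = 1 + (scale-1)·z/height = 1 + (2.71-1)·9.25/16 = 1.988594
θ = twist·z/height = 245°·9.25/16 = 141.6406° = 2.472095 rad
cos θ = -0.784134, sin θ = 0.620592 (intermediates below are computed at full precision and shown rounded to 5 d.p.)
v1: (-3.5,-2) → rotate → (3.98565,-0.60380) → ×s → (7.92584,-1.20072) → (7.93,-1.20)
v2: (-3,-3.5) → rotate → (4.52447,0.88269) → ×s → (8.99734,1.75532) → (9.00,1.76)
v3: (4.5,3) → rotate → (-5.39038,0.44026) → ×s → (-10.71927,0.87550) → (-10.72,0.88)
v4: (0,4.5) → rotate → (-2.79266,-3.52860) → ×s → (-5.55347,-7.01695) → (-5.55,-7.02)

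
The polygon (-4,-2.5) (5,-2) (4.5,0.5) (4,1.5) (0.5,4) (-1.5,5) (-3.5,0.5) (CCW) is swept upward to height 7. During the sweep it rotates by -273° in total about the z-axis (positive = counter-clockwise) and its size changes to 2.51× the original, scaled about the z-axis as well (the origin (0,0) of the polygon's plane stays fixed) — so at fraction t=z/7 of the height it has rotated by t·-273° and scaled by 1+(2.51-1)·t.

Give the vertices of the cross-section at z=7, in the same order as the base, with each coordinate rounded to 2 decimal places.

t = z/height = 7/7 = 1
s = 1 + (scale-1)·z/height = 1 + (2.51-1)·7/7 = 2.510000
θ = twist·z/height = -273°·7/7 = -273.0000° = -4.764749 rad
cos θ = 0.052336, sin θ = 0.998630 (intermediates below are computed at full precision and shown rounded to 5 d.p.)
v1: (-4,-2.5) → rotate → (2.28723,-4.12536) → ×s → (5.74095,-10.35465) → (5.74,-10.35)
v2: (5,-2) → rotate → (2.25894,4.88848) → ×s → (5.66994,12.27007) → (5.67,12.27)
v3: (4.5,0.5) → rotate → (-0.26380,4.52000) → ×s → (-0.66215,11.34520) → (-0.66,11.35)
v4: (4,1.5) → rotate → (-1.28860,4.07302) → ×s → (-3.23439,10.22329) → (-3.23,10.22)
v5: (0.5,4) → rotate → (-3.96835,0.70866) → ×s → (-9.96056,1.77873) → (-9.96,1.78)
v6: (-1.5,5) → rotate → (-5.07165,-1.23626) → ×s → (-12.72985,-3.10302) → (-12.73,-3.10)
v7: (-3.5,0.5) → rotate → (-0.68249,-3.46904) → ×s → (-1.71305,-8.70728) → (-1.71,-8.71)

Cross-section at z=7: (5.74,-10.35) (5.67,12.27) (-0.66,11.35) (-3.23,10.22) (-9.96,1.78) (-12.73,-3.10) (-1.71,-8.71)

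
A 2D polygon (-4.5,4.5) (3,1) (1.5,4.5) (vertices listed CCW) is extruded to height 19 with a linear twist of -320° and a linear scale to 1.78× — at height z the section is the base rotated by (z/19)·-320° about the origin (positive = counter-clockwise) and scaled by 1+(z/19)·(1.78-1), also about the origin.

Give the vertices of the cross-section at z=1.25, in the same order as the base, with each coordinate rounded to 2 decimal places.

Cross-section at z=1.25: (-2.72,6.11) (3.32,-0.15) (3.17,3.85)

t = z/height = 1.25/19 = 0.0657895
s = 1 + (scale-1)·z/height = 1 + (1.78-1)·1.25/19 = 1.051316
θ = twist·z/height = -320°·1.25/19 = -21.0526° = -0.367438 rad
cos θ = 0.933251, sin θ = -0.359225 (intermediates below are computed at full precision and shown rounded to 5 d.p.)
v1: (-4.5,4.5) → rotate → (-2.58311,5.81614) → ×s → (-2.71567,6.11460) → (-2.72,6.11)
v2: (3,1) → rotate → (3.15898,-0.14443) → ×s → (3.32108,-0.15184) → (3.32,-0.15)
v3: (1.5,4.5) → rotate → (3.01639,3.66079) → ×s → (3.17118,3.84865) → (3.17,3.85)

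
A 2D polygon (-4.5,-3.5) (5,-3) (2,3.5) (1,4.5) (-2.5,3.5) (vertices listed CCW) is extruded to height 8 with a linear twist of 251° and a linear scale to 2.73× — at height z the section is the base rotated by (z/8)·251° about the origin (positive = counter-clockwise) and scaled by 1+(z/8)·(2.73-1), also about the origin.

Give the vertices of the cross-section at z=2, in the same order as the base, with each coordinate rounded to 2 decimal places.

Cross-section at z=2: (1.51,-8.03) (7.10,4.40) (-3.15,4.84) (-5.07,4.23) (-6.10,-0.89)

t = z/height = 2/8 = 0.25
s = 1 + (scale-1)·z/height = 1 + (2.73-1)·2/8 = 1.432500
θ = twist·z/height = 251°·2/8 = 62.7500° = 1.095194 rad
cos θ = 0.457874, sin θ = 0.889017 (intermediates below are computed at full precision and shown rounded to 5 d.p.)
v1: (-4.5,-3.5) → rotate → (1.05113,-5.60314) → ×s → (1.50574,-8.02649) → (1.51,-8.03)
v2: (5,-3) → rotate → (4.95642,3.07146) → ×s → (7.10007,4.39987) → (7.10,4.40)
v3: (2,3.5) → rotate → (-2.19581,3.38059) → ×s → (-3.14550,4.84270) → (-3.15,4.84)
v4: (1,4.5) → rotate → (-3.54270,2.94945) → ×s → (-5.07492,4.22509) → (-5.07,4.23)
v5: (-2.5,3.5) → rotate → (-4.25624,-0.61998) → ×s → (-6.09707,-0.88813) → (-6.10,-0.89)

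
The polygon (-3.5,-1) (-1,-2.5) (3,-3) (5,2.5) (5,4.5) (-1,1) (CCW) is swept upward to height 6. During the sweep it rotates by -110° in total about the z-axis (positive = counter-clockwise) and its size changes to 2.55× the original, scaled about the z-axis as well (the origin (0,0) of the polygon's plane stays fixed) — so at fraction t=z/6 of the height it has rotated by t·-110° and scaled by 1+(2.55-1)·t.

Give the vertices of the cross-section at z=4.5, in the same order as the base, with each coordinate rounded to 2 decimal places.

Cross-section at z=4.5: (-3.13,7.22) (-5.64,1.44) (-5.59,-7.28) (6.77,-10.01) (11.06,-9.45) (1.86,2.43)

t = z/height = 4.5/6 = 0.75
s = 1 + (scale-1)·z/height = 1 + (2.55-1)·4.5/6 = 2.162500
θ = twist·z/height = -110°·4.5/6 = -82.5000° = -1.439897 rad
cos θ = 0.130526, sin θ = -0.991445 (intermediates below are computed at full precision and shown rounded to 5 d.p.)
v1: (-3.5,-1) → rotate → (-1.44829,3.33953) → ×s → (-3.13192,7.22174) → (-3.13,7.22)
v2: (-1,-2.5) → rotate → (-2.60914,0.66513) → ×s → (-5.64226,1.43834) → (-5.64,1.44)
v3: (3,-3) → rotate → (-2.58276,-3.36591) → ×s → (-5.58521,-7.27879) → (-5.59,-7.28)
v4: (5,2.5) → rotate → (3.13124,-4.63091) → ×s → (6.77131,-10.01434) → (6.77,-10.01)
v5: (5,4.5) → rotate → (5.11413,-4.36986) → ×s → (11.05931,-9.44981) → (11.06,-9.45)
v6: (-1,1) → rotate → (0.86092,1.12197) → ×s → (1.86174,2.42626) → (1.86,2.43)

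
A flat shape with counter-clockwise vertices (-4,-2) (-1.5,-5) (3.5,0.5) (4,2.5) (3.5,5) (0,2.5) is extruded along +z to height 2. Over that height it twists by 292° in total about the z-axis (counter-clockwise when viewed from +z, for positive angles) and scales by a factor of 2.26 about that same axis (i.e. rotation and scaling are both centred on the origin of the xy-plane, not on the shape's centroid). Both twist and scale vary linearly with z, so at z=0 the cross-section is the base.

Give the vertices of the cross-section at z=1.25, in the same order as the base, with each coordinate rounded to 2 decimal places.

Cross-section at z=1.25: (6.99,3.88) (2.29,9.05) (-6.21,-1.17) (-6.95,-4.78) (-5.86,-9.20) (0.19,-4.46)

t = z/height = 1.25/2 = 0.625
s = 1 + (scale-1)·z/height = 1 + (2.26-1)·1.25/2 = 1.787500
θ = twist·z/height = 292°·1.25/2 = 182.5000° = 3.185226 rad
cos θ = -0.999048, sin θ = -0.043619 (intermediates below are computed at full precision and shown rounded to 5 d.p.)
v1: (-4,-2) → rotate → (3.90895,2.17257) → ×s → (6.98726,3.88348) → (6.99,3.88)
v2: (-1.5,-5) → rotate → (1.28048,5.06067) → ×s → (2.28885,9.04595) → (2.29,9.05)
v3: (3.5,0.5) → rotate → (-3.47486,-0.65219) → ×s → (-6.21131,-1.16579) → (-6.21,-1.17)
v4: (4,2.5) → rotate → (-3.88714,-2.67210) → ×s → (-6.94827,-4.77638) → (-6.95,-4.78)
v5: (3.5,5) → rotate → (-3.27857,-5.14791) → ×s → (-5.86045,-9.20189) → (-5.86,-9.20)
v6: (0,2.5) → rotate → (0.10905,-2.49762) → ×s → (0.19492,-4.46450) → (0.19,-4.46)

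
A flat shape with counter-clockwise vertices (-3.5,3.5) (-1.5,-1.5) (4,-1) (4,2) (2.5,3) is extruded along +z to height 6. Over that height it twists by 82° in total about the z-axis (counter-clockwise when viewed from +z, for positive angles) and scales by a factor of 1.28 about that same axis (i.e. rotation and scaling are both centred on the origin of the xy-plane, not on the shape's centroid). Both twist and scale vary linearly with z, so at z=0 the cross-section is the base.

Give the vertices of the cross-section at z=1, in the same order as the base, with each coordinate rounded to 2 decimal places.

Cross-section at z=1: (-4.43,2.69) (-1.15,-1.90) (4.32,-0.03) (3.57,3.02) (1.80,3.67)

t = z/height = 1/6 = 0.166667
s = 1 + (scale-1)·z/height = 1 + (1.28-1)·1/6 = 1.046667
θ = twist·z/height = 82°·1/6 = 13.6667° = 0.238528 rad
cos θ = 0.971687, sin θ = 0.236273 (intermediates below are computed at full precision and shown rounded to 5 d.p.)
v1: (-3.5,3.5) → rotate → (-4.22786,2.57395) → ×s → (-4.42516,2.69407) → (-4.43,2.69)
v2: (-1.5,-1.5) → rotate → (-1.10312,-1.81194) → ×s → (-1.15460,-1.89650) → (-1.15,-1.90)
v3: (4,-1) → rotate → (4.12302,-0.02660) → ×s → (4.31543,-0.02784) → (4.32,-0.03)
v4: (4,2) → rotate → (3.41420,2.88847) → ×s → (3.57353,3.02326) → (3.57,3.02)
v5: (2.5,3) → rotate → (1.72040,3.50574) → ×s → (1.80068,3.66934) → (1.80,3.67)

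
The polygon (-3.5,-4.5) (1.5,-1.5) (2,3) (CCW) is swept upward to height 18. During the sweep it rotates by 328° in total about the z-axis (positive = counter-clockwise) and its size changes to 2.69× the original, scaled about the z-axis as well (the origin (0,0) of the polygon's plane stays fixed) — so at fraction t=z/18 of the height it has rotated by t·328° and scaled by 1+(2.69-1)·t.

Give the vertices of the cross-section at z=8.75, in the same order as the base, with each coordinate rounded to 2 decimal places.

t = z/height = 8.75/18 = 0.486111
s = 1 + (scale-1)·z/height = 1 + (2.69-1)·8.75/18 = 1.821528
θ = twist·z/height = 328°·8.75/18 = 159.4444° = 2.782831 rad
cos θ = -0.936332, sin θ = 0.351115 (intermediates below are computed at full precision and shown rounded to 5 d.p.)
v1: (-3.5,-4.5) → rotate → (4.85718,2.98459) → ×s → (8.84749,5.43651) → (8.85,5.44)
v2: (1.5,-1.5) → rotate → (-0.87783,1.93117) → ×s → (-1.59898,3.51768) → (-1.60,3.52)
v3: (2,3) → rotate → (-2.92601,-2.10677) → ×s → (-5.32981,-3.83753) → (-5.33,-3.84)

Cross-section at z=8.75: (8.85,5.44) (-1.60,3.52) (-5.33,-3.84)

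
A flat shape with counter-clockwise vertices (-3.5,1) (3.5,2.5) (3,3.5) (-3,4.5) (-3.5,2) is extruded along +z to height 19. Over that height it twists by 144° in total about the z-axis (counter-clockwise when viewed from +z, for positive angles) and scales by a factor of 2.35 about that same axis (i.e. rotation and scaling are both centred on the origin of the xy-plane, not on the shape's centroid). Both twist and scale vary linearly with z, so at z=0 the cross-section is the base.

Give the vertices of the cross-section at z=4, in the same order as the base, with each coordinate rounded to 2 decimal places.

t = z/height = 4/19 = 0.210526
s = 1 + (scale-1)·z/height = 1 + (2.35-1)·4/19 = 1.284211
θ = twist·z/height = 144°·4/19 = 30.3158° = 0.529110 rad
cos θ = 0.863256, sin θ = 0.504766 (intermediates below are computed at full precision and shown rounded to 5 d.p.)
v1: (-3.5,1) → rotate → (-3.52616,-0.90342) → ×s → (-4.52834,-1.16019) → (-4.53,-1.16)
v2: (3.5,2.5) → rotate → (1.75948,3.92482) → ×s → (2.25955,5.04030) → (2.26,5.04)
v3: (3,3.5) → rotate → (0.82309,4.53569) → ×s → (1.05702,5.82479) → (1.06,5.82)
v4: (-3,4.5) → rotate → (-4.86121,2.37036) → ×s → (-6.24282,3.04404) → (-6.24,3.04)
v5: (-3.5,2) → rotate → (-4.03093,-0.04017) → ×s → (-5.17656,-0.05158) → (-5.18,-0.05)

Cross-section at z=4: (-4.53,-1.16) (2.26,5.04) (1.06,5.82) (-6.24,3.04) (-5.18,-0.05)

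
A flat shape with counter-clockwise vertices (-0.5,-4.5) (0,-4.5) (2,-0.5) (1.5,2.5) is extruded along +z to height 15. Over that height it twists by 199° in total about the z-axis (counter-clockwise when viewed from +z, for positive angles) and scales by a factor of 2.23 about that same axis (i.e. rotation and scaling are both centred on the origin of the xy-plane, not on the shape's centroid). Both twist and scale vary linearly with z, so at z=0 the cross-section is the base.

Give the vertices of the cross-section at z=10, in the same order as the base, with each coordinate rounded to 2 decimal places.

t = z/height = 10/15 = 0.666667
s = 1 + (scale-1)·z/height = 1 + (2.23-1)·10/15 = 1.820000
θ = twist·z/height = 199°·10/15 = 132.6667° = 2.315470 rad
cos θ = -0.677732, sin θ = 0.735309 (intermediates below are computed at full precision and shown rounded to 5 d.p.)
v1: (-0.5,-4.5) → rotate → (3.64776,2.68214) → ×s → (6.63892,4.88149) → (6.64,4.88)
v2: (0,-4.5) → rotate → (3.30889,3.04979) → ×s → (6.02218,5.55063) → (6.02,5.55)
v3: (2,-0.5) → rotate → (-0.98781,1.80948) → ×s → (-1.79781,3.29326) → (-1.80,3.29)
v4: (1.5,2.5) → rotate → (-2.85487,-0.59137) → ×s → (-5.19586,-1.07629) → (-5.20,-1.08)

Cross-section at z=10: (6.64,4.88) (6.02,5.55) (-1.80,3.29) (-5.20,-1.08)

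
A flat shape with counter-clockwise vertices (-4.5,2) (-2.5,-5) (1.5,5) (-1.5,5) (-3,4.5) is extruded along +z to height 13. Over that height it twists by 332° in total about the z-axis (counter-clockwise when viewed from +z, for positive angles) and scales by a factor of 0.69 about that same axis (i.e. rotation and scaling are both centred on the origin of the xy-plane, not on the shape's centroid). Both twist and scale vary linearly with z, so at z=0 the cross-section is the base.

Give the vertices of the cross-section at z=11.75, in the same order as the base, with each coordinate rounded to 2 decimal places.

Cross-section at z=11.75: (-0.38,3.52) (-4.02,-0.25) (3.66,0.87) (2.57,2.74) (1.72,3.49)

t = z/height = 11.75/13 = 0.903846
s = 1 + (scale-1)·z/height = 1 + (0.69-1)·11.75/13 = 0.719808
θ = twist·z/height = 332°·11.75/13 = 300.0769° = 5.237330 rad
cos θ = 0.501162, sin θ = -0.865353 (intermediates below are computed at full precision and shown rounded to 5 d.p.)
v1: (-4.5,2) → rotate → (-0.52452,4.89641) → ×s → (-0.37756,3.52448) → (-0.38,3.52)
v2: (-2.5,-5) → rotate → (-5.57967,-0.34243) → ×s → (-4.01629,-0.24648) → (-4.02,-0.25)
v3: (1.5,5) → rotate → (5.07851,1.20778) → ×s → (3.65555,0.86937) → (3.66,0.87)
v4: (-1.5,5) → rotate → (3.57502,3.80384) → ×s → (2.57333,2.73803) → (2.57,2.74)
v5: (-3,4.5) → rotate → (2.39060,4.85129) → ×s → (1.72077,3.49200) → (1.72,3.49)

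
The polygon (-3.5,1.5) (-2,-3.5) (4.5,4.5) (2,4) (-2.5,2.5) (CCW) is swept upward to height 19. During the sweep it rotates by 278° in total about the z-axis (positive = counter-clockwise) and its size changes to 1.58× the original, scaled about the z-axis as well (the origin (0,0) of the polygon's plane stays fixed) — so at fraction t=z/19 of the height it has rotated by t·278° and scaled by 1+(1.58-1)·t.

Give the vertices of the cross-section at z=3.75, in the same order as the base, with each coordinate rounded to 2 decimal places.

Cross-section at z=3.75: (-3.61,-2.23) (1.91,-4.07) (-1.22,6.99) (-2.36,4.39) (-3.88,-0.68)

t = z/height = 3.75/19 = 0.197368
s = 1 + (scale-1)·z/height = 1 + (1.58-1)·3.75/19 = 1.114474
θ = twist·z/height = 278°·3.75/19 = 54.8684° = 0.957635 rad
cos θ = 0.575456, sin θ = 0.817833 (intermediates below are computed at full precision and shown rounded to 5 d.p.)
v1: (-3.5,1.5) → rotate → (-3.24085,-1.99923) → ×s → (-3.61184,-2.22809) → (-3.61,-2.23)
v2: (-2,-3.5) → rotate → (1.71150,-3.64976) → ×s → (1.90742,-4.06756) → (1.91,-4.07)
v3: (4.5,4.5) → rotate → (-1.09069,6.26980) → ×s → (-1.21555,6.98753) → (-1.22,6.99)
v4: (2,4) → rotate → (-2.12042,3.93749) → ×s → (-2.36315,4.38823) → (-2.36,4.39)
v5: (-2.5,2.5) → rotate → (-3.48322,-0.60594) → ×s → (-3.88196,-0.67531) → (-3.88,-0.68)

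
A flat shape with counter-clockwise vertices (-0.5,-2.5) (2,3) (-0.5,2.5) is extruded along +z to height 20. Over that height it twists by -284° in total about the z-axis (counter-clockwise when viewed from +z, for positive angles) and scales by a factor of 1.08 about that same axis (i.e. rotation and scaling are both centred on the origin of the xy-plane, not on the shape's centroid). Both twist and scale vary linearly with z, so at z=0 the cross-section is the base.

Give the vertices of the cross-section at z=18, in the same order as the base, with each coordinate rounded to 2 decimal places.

Cross-section at z=18: (2.73,0.15) (-3.65,1.28) (-2.46,-1.19)

t = z/height = 18/20 = 0.9
s = 1 + (scale-1)·z/height = 1 + (1.08-1)·18/20 = 1.072000
θ = twist·z/height = -284°·18/20 = -255.6000° = -4.461062 rad
cos θ = -0.248690, sin θ = 0.968583 (intermediates below are computed at full precision and shown rounded to 5 d.p.)
v1: (-0.5,-2.5) → rotate → (2.54580,0.13743) → ×s → (2.72910,0.14733) → (2.73,0.15)
v2: (2,3) → rotate → (-3.40313,1.19110) → ×s → (-3.64815,1.27686) → (-3.65,1.28)
v3: (-0.5,2.5) → rotate → (-2.29711,-1.10602) → ×s → (-2.46251,-1.18565) → (-2.46,-1.19)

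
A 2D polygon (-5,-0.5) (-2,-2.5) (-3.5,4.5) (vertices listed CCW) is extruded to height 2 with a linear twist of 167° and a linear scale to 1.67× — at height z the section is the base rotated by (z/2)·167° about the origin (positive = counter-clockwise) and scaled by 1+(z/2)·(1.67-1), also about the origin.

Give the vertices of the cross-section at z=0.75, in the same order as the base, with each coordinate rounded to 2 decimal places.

t = z/height = 0.75/2 = 0.375
s = 1 + (scale-1)·z/height = 1 + (1.67-1)·0.75/2 = 1.251250
θ = twist·z/height = 167°·0.75/2 = 62.6250° = 1.093012 rad
cos θ = 0.459812, sin θ = 0.888016 (intermediates below are computed at full precision and shown rounded to 5 d.p.)
v1: (-5,-0.5) → rotate → (-1.85505,-4.66999) → ×s → (-2.32114,-5.84332) → (-2.32,-5.84)
v2: (-2,-2.5) → rotate → (1.30042,-2.92556) → ×s → (1.62714,-3.66061) → (1.63,-3.66)
v3: (-3.5,4.5) → rotate → (-5.60542,-1.03890) → ×s → (-7.01378,-1.29992) → (-7.01,-1.30)

Cross-section at z=0.75: (-2.32,-5.84) (1.63,-3.66) (-7.01,-1.30)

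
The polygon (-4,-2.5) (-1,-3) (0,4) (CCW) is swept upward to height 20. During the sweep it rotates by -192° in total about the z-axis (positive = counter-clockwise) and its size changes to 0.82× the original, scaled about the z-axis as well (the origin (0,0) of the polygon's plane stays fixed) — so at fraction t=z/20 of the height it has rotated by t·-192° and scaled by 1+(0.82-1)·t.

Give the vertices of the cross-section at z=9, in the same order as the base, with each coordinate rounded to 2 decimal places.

Cross-section at z=9: (-2.52,3.52) (-2.81,0.74) (3.67,0.23)

t = z/height = 9/20 = 0.45
s = 1 + (scale-1)·z/height = 1 + (0.82-1)·9/20 = 0.919000
θ = twist·z/height = -192°·9/20 = -86.4000° = -1.507964 rad
cos θ = 0.062791, sin θ = -0.998027 (intermediates below are computed at full precision and shown rounded to 5 d.p.)
v1: (-4,-2.5) → rotate → (-2.74623,3.83513) → ×s → (-2.52378,3.52449) → (-2.52,3.52)
v2: (-1,-3) → rotate → (-3.05687,0.80966) → ×s → (-2.80926,0.74407) → (-2.81,0.74)
v3: (0,4) → rotate → (3.99211,0.25116) → ×s → (3.66875,0.23082) → (3.67,0.23)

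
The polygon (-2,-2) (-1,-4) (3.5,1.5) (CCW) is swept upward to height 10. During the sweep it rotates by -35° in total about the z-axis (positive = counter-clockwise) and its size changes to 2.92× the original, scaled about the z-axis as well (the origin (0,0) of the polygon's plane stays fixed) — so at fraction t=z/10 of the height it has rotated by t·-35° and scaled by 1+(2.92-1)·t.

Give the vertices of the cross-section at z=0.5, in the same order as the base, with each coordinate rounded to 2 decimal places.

t = z/height = 0.5/10 = 0.05
s = 1 + (scale-1)·z/height = 1 + (2.92-1)·0.5/10 = 1.096000
θ = twist·z/height = -35°·0.5/10 = -1.7500° = -0.030543 rad
cos θ = 0.999534, sin θ = -0.030539 (intermediates below are computed at full precision and shown rounded to 5 d.p.)
v1: (-2,-2) → rotate → (-2.06014,-1.93799) → ×s → (-2.25792,-2.12404) → (-2.26,-2.12)
v2: (-1,-4) → rotate → (-1.12169,-3.96760) → ×s → (-1.22937,-4.34849) → (-1.23,-4.35)
v3: (3.5,1.5) → rotate → (3.54418,1.39242) → ×s → (3.88442,1.52609) → (3.88,1.53)

Cross-section at z=0.5: (-2.26,-2.12) (-1.23,-4.35) (3.88,1.53)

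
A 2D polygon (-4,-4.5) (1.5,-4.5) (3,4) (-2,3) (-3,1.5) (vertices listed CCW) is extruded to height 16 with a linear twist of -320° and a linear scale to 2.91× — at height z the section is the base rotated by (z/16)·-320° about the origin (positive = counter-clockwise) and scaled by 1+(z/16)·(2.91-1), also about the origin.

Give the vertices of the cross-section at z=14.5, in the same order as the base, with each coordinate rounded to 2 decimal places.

Cross-section at z=14.5: (7.81,-14.47) (12.95,-0.35) (-7.46,11.43) (-9.57,-2.33) (-6.65,-6.30)

t = z/height = 14.5/16 = 0.90625
s = 1 + (scale-1)·z/height = 1 + (2.91-1)·14.5/16 = 2.730938
θ = twist·z/height = -320°·14.5/16 = -290.0000° = -5.061455 rad
cos θ = 0.342020, sin θ = 0.939693 (intermediates below are computed at full precision and shown rounded to 5 d.p.)
v1: (-4,-4.5) → rotate → (2.86054,-5.29786) → ×s → (7.81195,-14.46813) → (7.81,-14.47)
v2: (1.5,-4.5) → rotate → (4.74165,-0.12955) → ×s → (12.94914,-0.35380) → (12.95,-0.35)
v3: (3,4) → rotate → (-2.73271,4.18716) → ×s → (-7.46286,11.43487) → (-7.46,11.43)
v4: (-2,3) → rotate → (-3.50312,-0.85332) → ×s → (-9.56680,-2.33038) → (-9.57,-2.33)
v5: (-3,1.5) → rotate → (-2.43560,-2.30605) → ×s → (-6.65147,-6.29767) → (-6.65,-6.30)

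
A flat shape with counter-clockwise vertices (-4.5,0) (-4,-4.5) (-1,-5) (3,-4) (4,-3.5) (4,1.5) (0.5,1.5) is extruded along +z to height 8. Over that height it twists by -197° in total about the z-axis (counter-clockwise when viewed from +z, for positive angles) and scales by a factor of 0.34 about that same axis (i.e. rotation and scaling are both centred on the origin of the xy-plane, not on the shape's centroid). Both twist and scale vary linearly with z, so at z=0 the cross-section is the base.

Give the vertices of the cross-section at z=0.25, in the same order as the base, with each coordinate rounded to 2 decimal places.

t = z/height = 0.25/8 = 0.03125
s = 1 + (scale-1)·z/height = 1 + (0.34-1)·0.25/8 = 0.979375
θ = twist·z/height = -197°·0.25/8 = -6.1563° = -0.107447 rad
cos θ = 0.994233, sin θ = -0.107240 (intermediates below are computed at full precision and shown rounded to 5 d.p.)
v1: (-4.5,0) → rotate → (-4.47405,0.48258) → ×s → (-4.38177,0.47263) → (-4.38,0.47)
v2: (-4,-4.5) → rotate → (-4.45951,-4.04509) → ×s → (-4.36754,-3.96166) → (-4.37,-3.96)
v3: (-1,-5) → rotate → (-1.53043,-4.86393) → ×s → (-1.49887,-4.76361) → (-1.50,-4.76)
v4: (3,-4) → rotate → (2.55374,-4.29865) → ×s → (2.50107,-4.20999) → (2.50,-4.21)
v5: (4,-3.5) → rotate → (3.60159,-3.90878) → ×s → (3.52731,-3.82816) → (3.53,-3.83)
v6: (4,1.5) → rotate → (4.13779,1.06239) → ×s → (4.05245,1.04048) → (4.05,1.04)
v7: (0.5,1.5) → rotate → (0.65798,1.43773) → ×s → (0.64441,1.40808) → (0.64,1.41)

Cross-section at z=0.25: (-4.38,0.47) (-4.37,-3.96) (-1.50,-4.76) (2.50,-4.21) (3.53,-3.83) (4.05,1.04) (0.64,1.41)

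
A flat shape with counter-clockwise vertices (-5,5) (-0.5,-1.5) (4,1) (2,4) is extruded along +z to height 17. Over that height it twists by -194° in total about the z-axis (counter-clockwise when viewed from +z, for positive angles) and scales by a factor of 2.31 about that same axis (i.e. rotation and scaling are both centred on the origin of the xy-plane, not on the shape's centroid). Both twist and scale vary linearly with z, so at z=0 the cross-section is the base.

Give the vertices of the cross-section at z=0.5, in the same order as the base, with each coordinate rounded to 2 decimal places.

Cross-section at z=0.5: (-4.65,5.68) (-0.67,-1.50) (4.24,0.62) (2.48,3.93)

t = z/height = 0.5/17 = 0.0294118
s = 1 + (scale-1)·z/height = 1 + (2.31-1)·0.5/17 = 1.038529
θ = twist·z/height = -194°·0.5/17 = -5.7059° = -0.099586 rad
cos θ = 0.995045, sin θ = -0.099422 (intermediates below are computed at full precision and shown rounded to 5 d.p.)
v1: (-5,5) → rotate → (-4.47812,5.47234) → ×s → (-4.65066,5.68318) → (-4.65,5.68)
v2: (-0.5,-1.5) → rotate → (-0.64666,-1.44286) → ×s → (-0.67157,-1.49845) → (-0.67,-1.50)
v3: (4,1) → rotate → (4.07960,0.59736) → ×s → (4.23679,0.62037) → (4.24,0.62)
v4: (2,4) → rotate → (2.38778,3.78134) → ×s → (2.47978,3.92703) → (2.48,3.93)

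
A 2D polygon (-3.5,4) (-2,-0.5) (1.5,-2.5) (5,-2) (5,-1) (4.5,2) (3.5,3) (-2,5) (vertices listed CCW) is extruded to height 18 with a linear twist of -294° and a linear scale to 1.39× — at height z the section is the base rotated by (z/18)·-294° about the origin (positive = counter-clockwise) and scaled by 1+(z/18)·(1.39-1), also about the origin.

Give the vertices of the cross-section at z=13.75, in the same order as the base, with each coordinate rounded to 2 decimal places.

Cross-section at z=13.75: (-0.41,-6.89) (2.30,-1.36) (0.89,3.68) (-2.80,6.40) (-3.71,5.48) (-5.98,2.25) (-5.97,0.42) (-2.71,-6.44)

t = z/height = 13.75/18 = 0.763889
s = 1 + (scale-1)·z/height = 1 + (1.39-1)·13.75/18 = 1.297917
θ = twist·z/height = -294°·13.75/18 = -224.5833° = -3.919719 rad
cos θ = -0.712230, sin θ = 0.701946 (intermediates below are computed at full precision and shown rounded to 5 d.p.)
v1: (-3.5,4) → rotate → (-0.31498,-5.30573) → ×s → (-0.40881,-6.88640) → (-0.41,-6.89)
v2: (-2,-0.5) → rotate → (1.77543,-1.04778) → ×s → (2.30436,-1.35993) → (2.30,-1.36)
v3: (1.5,-2.5) → rotate → (0.68652,2.83349) → ×s → (0.89104,3.67764) → (0.89,3.68)
v4: (5,-2) → rotate → (-2.15726,4.93419) → ×s → (-2.79994,6.40417) → (-2.80,6.40)
v5: (5,-1) → rotate → (-2.85921,4.22196) → ×s → (-3.71101,5.47975) → (-3.71,5.48)
v6: (4.5,2) → rotate → (-4.60893,1.73430) → ×s → (-5.98200,2.25097) → (-5.98,2.25)
v7: (3.5,3) → rotate → (-4.59864,0.32012) → ×s → (-5.96866,0.41549) → (-5.97,0.42)
v8: (-2,5) → rotate → (-2.08527,-4.96504) → ×s → (-2.70651,-6.44421) → (-2.71,-6.44)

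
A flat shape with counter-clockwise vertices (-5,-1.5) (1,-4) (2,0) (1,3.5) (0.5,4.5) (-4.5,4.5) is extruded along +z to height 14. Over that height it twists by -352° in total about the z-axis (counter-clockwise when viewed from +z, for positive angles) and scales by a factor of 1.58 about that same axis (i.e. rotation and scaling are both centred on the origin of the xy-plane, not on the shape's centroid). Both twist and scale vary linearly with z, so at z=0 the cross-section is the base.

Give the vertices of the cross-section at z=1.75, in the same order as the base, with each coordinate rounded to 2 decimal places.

Cross-section at z=1.75: (-4.97,2.57) (-2.21,-3.83) (1.54,-1.49) (3.38,1.96) (3.74,3.10) (-0.12,6.82)

t = z/height = 1.75/14 = 0.125
s = 1 + (scale-1)·z/height = 1 + (1.58-1)·1.75/14 = 1.072500
θ = twist·z/height = -352°·1.75/14 = -44.0000° = -0.767945 rad
cos θ = 0.719340, sin θ = -0.694658 (intermediates below are computed at full precision and shown rounded to 5 d.p.)
v1: (-5,-1.5) → rotate → (-4.63869,2.39428) → ×s → (-4.97499,2.56787) → (-4.97,2.57)
v2: (1,-4) → rotate → (-2.05929,-3.57202) → ×s → (-2.20859,-3.83099) → (-2.21,-3.83)
v3: (2,0) → rotate → (1.43868,-1.38932) → ×s → (1.54298,-1.49004) → (1.54,-1.49)
v4: (1,3.5) → rotate → (3.15064,1.82303) → ×s → (3.37907,1.95520) → (3.38,1.96)
v5: (0.5,4.5) → rotate → (3.48563,2.88970) → ×s → (3.73834,3.09920) → (3.74,3.10)
v6: (-4.5,4.5) → rotate → (-0.11107,6.36299) → ×s → (-0.11912,6.82431) → (-0.12,6.82)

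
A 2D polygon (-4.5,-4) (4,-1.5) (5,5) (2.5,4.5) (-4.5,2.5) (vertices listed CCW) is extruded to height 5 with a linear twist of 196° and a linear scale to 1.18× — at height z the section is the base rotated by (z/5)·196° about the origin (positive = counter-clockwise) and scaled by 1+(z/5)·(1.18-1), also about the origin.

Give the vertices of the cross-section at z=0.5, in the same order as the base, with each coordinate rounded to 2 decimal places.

t = z/height = 0.5/5 = 0.1
s = 1 + (scale-1)·z/height = 1 + (1.18-1)·0.5/5 = 1.018000
θ = twist·z/height = 196°·0.5/5 = 19.6000° = 0.342085 rad
cos θ = 0.942057, sin θ = 0.335452 (intermediates below are computed at full precision and shown rounded to 5 d.p.)
v1: (-4.5,-4) → rotate → (-2.89745,-5.27776) → ×s → (-2.94961,-5.37276) → (-2.95,-5.37)
v2: (4,-1.5) → rotate → (4.27141,-0.07128) → ×s → (4.34829,-0.07256) → (4.35,-0.07)
v3: (5,5) → rotate → (3.03303,6.38755) → ×s → (3.08762,6.50252) → (3.09,6.50)
v4: (2.5,4.5) → rotate → (0.84561,5.07789) → ×s → (0.86083,5.16929) → (0.86,5.17)
v5: (-4.5,2.5) → rotate → (-5.07789,0.84561) → ×s → (-5.16929,0.86083) → (-5.17,0.86)

Cross-section at z=0.5: (-2.95,-5.37) (4.35,-0.07) (3.09,6.50) (0.86,5.17) (-5.17,0.86)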